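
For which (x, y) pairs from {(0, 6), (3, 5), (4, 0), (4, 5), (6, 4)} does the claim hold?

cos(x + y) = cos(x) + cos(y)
Testing each pair:
(0, 6): LHS = cos(6) ≈ 0.9602, RHS = cos(6) + 1 ≈ 1.96 → fails
(3, 5): LHS = cos(8) ≈ -0.1455, RHS = cos(3) + cos(5) ≈ -0.7063 → fails
(4, 0): LHS = cos(4) ≈ -0.6536, RHS = cos(4) + 1 ≈ 0.3464 → fails
(4, 5): LHS = cos(9) ≈ -0.9111, RHS = cos(4) + cos(5) ≈ -0.37 → fails
(6, 4): LHS = cos(10) ≈ -0.8391, RHS = cos(4) + cos(6) ≈ 0.3065 → fails

No pair satisfies the claim.

Answer: None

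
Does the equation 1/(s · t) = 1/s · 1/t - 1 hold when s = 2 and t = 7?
Fails

Substituting s = 2, t = 7:

LHS = 1/(2 · 7) = 1/14
RHS = 1/2 · 1/7 - 1 = -13/14

LHS ≠ RHS, so the equation does not hold at this point.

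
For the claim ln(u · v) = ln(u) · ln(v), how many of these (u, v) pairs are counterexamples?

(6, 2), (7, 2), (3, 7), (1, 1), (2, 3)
4

Testing each pair:
(6, 2): LHS = ln(12) ≈ 2.485, RHS = ln(2)·ln(6) ≈ 1.242 → counterexample
(7, 2): LHS = ln(14) ≈ 2.639, RHS = ln(2)·ln(7) ≈ 1.349 → counterexample
(3, 7): LHS = ln(21) ≈ 3.045, RHS = ln(3)·ln(7) ≈ 2.138 → counterexample
(1, 1): LHS = 0, RHS = 0 → satisfies claim
(2, 3): LHS = ln(6) ≈ 1.792, RHS = ln(2)·ln(3) ≈ 0.7615 → counterexample

That makes 4 counterexamples.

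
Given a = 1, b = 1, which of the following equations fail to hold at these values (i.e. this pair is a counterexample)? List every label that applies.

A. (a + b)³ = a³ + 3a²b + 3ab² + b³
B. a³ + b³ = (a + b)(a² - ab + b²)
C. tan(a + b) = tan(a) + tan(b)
C

Evaluating each claim at the given values:
A. LHS = 8, RHS = 8 → holds here (LHS = RHS)
B. LHS = 2, RHS = 2 → holds here (LHS = RHS)
C. LHS = tan(2) ≈ -2.185, RHS = 2·tan(1) ≈ 3.115 → fails here (LHS ≠ RHS)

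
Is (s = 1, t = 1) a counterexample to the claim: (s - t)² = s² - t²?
No

Substituting s = 1, t = 1:
LHS = (1 - 1)² = 0
RHS = 1² - 1² = 0

The sides agree, so this pair does not disprove the claim.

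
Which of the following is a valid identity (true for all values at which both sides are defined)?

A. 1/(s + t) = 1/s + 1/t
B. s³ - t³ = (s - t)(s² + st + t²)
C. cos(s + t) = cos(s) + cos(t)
A: fails at (4, 4) — LHS = 1/8, RHS = 1/2.
B: holds — e.g. at (0, 1), both sides equal -1.
C: fails at (5, 5) — LHS = cos(10) ≈ -0.8391, RHS = 2·cos(5) ≈ 0.5673.

Answer: B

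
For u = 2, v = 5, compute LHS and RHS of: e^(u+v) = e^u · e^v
LHS = e^(2+5) = e^7 ≈ 1097
RHS = e^2 · e^5 = e^7 ≈ 1097

LHS = RHS: the two sides agree.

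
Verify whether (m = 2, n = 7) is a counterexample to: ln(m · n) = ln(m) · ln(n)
Substituting m = 2, n = 7:
LHS = ln(2 · 7) = ln(14) ≈ 2.639
RHS = ln(2) · ln(7) ≈ 1.349

Since LHS ≠ RHS, this pair disproves the claim.

Answer: Yes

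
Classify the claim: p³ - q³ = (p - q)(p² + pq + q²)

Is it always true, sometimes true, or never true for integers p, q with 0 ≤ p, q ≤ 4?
Always true

The identity holds for every pair in the range. For instance at (p, q) = (4, 4): both sides equal 0.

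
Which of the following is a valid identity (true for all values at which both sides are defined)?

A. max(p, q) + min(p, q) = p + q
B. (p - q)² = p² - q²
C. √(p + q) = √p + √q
A: holds — e.g. at (2, 7), both sides equal 9.
B: fails at (2, 5) — LHS = 9, RHS = -21.
C: fails at (4, 4) — LHS = 2·√(2) ≈ 2.828, RHS = 4.

Answer: A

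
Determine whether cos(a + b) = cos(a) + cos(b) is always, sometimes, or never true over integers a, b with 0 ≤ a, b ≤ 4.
The claim fails for every pair in the range. For instance at (a, b) = (3, 4): LHS = cos(7) ≈ 0.7539, RHS = cos(3) + cos(4) ≈ -1.644.

Answer: Never true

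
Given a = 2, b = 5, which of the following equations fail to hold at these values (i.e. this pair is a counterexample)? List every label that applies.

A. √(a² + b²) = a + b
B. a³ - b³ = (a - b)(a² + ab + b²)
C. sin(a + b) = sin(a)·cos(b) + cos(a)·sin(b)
A

Evaluating each claim at the given values:
A. LHS = √(29) ≈ 5.385, RHS = 7 → fails here (LHS ≠ RHS)
B. LHS = -117, RHS = -117 → holds here (LHS = RHS)
C. LHS = sin(7) ≈ 0.657, RHS = sin(2)·cos(5) + sin(5)·cos(2) ≈ 0.657 → holds here (LHS = RHS)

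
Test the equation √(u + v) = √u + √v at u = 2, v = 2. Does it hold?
Fails

Substituting u = 2, v = 2:

LHS = √(2 + 2) = 2
RHS = √2 + √2 = 2·√(2) ≈ 2.828

LHS ≠ RHS, so the equation does not hold at this point.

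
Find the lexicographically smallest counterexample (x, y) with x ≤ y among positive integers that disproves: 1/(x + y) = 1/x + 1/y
(x, y) = (1, 1)

Substituting (1, 1) into the claim:
LHS = 1/(1 + 1) = 1/2
RHS = 1/1 + 1/1 = 2

Since LHS ≠ RHS, this pair disproves the claim, and no lexicographically smaller pair (x ≤ y, positive integers) does.

For instance (2, 3) is also a counterexample (LHS = 1/5, RHS = 5/6), but it's lexicographically larger.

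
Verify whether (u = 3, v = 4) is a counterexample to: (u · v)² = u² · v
Yes

Substituting u = 3, v = 4:
LHS = (3 · 4)² = 144
RHS = 3² · 4 = 36

Since LHS ≠ RHS, this pair disproves the claim.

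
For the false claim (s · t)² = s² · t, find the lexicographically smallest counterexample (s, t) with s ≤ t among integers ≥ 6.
Substituting (6, 6) into the claim:
LHS = (6 · 6)² = 1296
RHS = 6² · 6 = 216

Since LHS ≠ RHS, this pair disproves the claim, and no lexicographically smaller pair (s ≤ t, integers ≥ 6) does.

For instance (10, 10) is also a counterexample (LHS = 10000, RHS = 1000), but it's lexicographically larger.

Answer: (s, t) = (6, 6)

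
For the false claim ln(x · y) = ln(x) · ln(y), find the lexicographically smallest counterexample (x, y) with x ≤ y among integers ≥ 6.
(x, y) = (6, 6)

Substituting (6, 6) into the claim:
LHS = ln(6 · 6) = ln(36) ≈ 3.584
RHS = ln(6) · ln(6) = ln(6)² ≈ 3.21

Since LHS ≠ RHS, this pair disproves the claim, and no lexicographically smaller pair (x ≤ y, integers ≥ 6) does.

For instance (6, 10) is also a counterexample (LHS = ln(60) ≈ 4.094, RHS = ln(6)·ln(10) ≈ 4.126), but it's lexicographically larger.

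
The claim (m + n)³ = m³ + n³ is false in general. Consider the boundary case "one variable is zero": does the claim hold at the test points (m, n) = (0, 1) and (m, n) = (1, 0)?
At (0, 1): LHS = 1, RHS = 1 → equal
At (1, 0): LHS = 1, RHS = 1 → equal

So the claim does hold at both of these boundary points, even though it is not an identity.

Answer: Yes, holds at both test points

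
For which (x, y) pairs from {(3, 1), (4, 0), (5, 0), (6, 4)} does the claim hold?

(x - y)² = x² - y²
Testing each pair:
(3, 1): LHS = 4, RHS = 8 → fails
(4, 0): LHS = 16, RHS = 16 → holds
(5, 0): LHS = 25, RHS = 25 → holds
(6, 4): LHS = 4, RHS = 20 → fails

2 of 4 pairs satisfy the claim.

Answer: (4, 0), (5, 0)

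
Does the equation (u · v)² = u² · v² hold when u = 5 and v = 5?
Holds

Substituting u = 5, v = 5:

LHS = (5 · 5)² = 625
RHS = 5² · 5² = 625

LHS = RHS, so the equation holds at this point.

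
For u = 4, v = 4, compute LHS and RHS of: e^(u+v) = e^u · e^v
LHS = e^(4+4) = e^8 ≈ 2981
RHS = e^4 · e^4 = e^8 ≈ 2981

LHS = RHS: the two sides agree.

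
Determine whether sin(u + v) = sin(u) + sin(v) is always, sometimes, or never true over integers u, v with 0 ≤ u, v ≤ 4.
It holds at (u, v) = (2, 0) (both sides equal sin(2) ≈ 0.9093), but fails at (u, v) = (2, 1) (LHS = sin(3) ≈ 0.1411, RHS = sin(1) + sin(2) ≈ 1.751).

Answer: Sometimes true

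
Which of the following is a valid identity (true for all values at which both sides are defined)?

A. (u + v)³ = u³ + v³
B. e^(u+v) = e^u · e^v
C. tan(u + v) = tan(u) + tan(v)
B

A: fails at (1, 5) — LHS = 216, RHS = 126.
B: holds — e.g. at (2, 4), both sides equal e^6 ≈ 403.4.
C: fails at (3, 3) — LHS = tan(6) ≈ -0.291, RHS = 2·tan(3) ≈ -0.2851.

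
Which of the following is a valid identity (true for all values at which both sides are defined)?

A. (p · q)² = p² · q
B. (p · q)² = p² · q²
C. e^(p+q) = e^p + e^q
A: fails at (4, 4) — LHS = 256, RHS = 64.
B: holds — e.g. at (1, 2), both sides equal 4.
C: fails at (3, 7) — LHS = e^10 ≈ 22026.5, RHS = e^3 + e^7 ≈ 1117.

Answer: B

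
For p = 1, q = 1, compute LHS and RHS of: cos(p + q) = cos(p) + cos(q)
LHS = cos(1 + 1) = cos(2) ≈ -0.4161
RHS = cos(1) + cos(1) = 2·cos(1) ≈ 1.081

LHS ≠ RHS (they differ by about 1.497), so the equation does not hold here.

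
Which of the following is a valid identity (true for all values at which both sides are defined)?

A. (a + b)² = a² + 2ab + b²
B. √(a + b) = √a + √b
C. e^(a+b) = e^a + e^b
A: holds — e.g. at (2, 4), both sides equal 36.
B: fails at (2, 7) — LHS = 3, RHS = √(2) + √(7) ≈ 4.06.
C: fails at (1, 2) — LHS = e^3 ≈ 20.09, RHS = e + e^2 ≈ 10.11.

Answer: A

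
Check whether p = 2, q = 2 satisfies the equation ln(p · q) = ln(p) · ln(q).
Fails

Substituting p = 2, q = 2:

LHS = ln(2 · 2) = ln(4) ≈ 1.386
RHS = ln(2) · ln(2) = ln(2)² ≈ 0.4805

LHS ≠ RHS, so the equation does not hold at this point.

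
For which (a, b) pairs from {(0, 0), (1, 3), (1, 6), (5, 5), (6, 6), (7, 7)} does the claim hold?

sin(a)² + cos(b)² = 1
(0, 0), (5, 5), (6, 6), (7, 7)

Testing each pair:
(0, 0): LHS = 1, RHS = 1 → holds
(1, 3): LHS = sin(1)² + cos(3)² ≈ 1.688, RHS = 1 → fails
(1, 6): LHS = sin(1)² + cos(6)² ≈ 1.63, RHS = 1 → fails
(5, 5): LHS = cos(5)² + sin(5)² = 1, RHS = 1 → holds
(6, 6): LHS = sin(6)² + cos(6)² = 1, RHS = 1 → holds
(7, 7): LHS = sin(7)² + cos(7)² = 1, RHS = 1 → holds

4 of 6 pairs satisfy the claim.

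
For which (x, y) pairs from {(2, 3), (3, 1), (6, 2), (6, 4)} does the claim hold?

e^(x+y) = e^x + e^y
None

Testing each pair:
(2, 3): LHS = e^5 ≈ 148.4, RHS = e^2 + e^3 ≈ 27.47 → fails
(3, 1): LHS = e^4 ≈ 54.6, RHS = e + e^3 ≈ 22.8 → fails
(6, 2): LHS = e^8 ≈ 2981, RHS = e^2 + e^6 ≈ 410.8 → fails
(6, 4): LHS = e^10 ≈ 22026.5, RHS = e^4 + e^6 ≈ 458 → fails

No pair satisfies the claim.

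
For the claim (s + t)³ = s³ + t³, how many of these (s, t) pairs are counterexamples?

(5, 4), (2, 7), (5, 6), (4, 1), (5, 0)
Testing each pair:
(5, 4): LHS = 729, RHS = 189 → counterexample
(2, 7): LHS = 729, RHS = 351 → counterexample
(5, 6): LHS = 1331, RHS = 341 → counterexample
(4, 1): LHS = 125, RHS = 65 → counterexample
(5, 0): LHS = 125, RHS = 125 → satisfies claim

That makes 4 counterexamples.

Answer: 4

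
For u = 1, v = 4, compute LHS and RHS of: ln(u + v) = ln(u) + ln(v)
LHS = ln(1 + 4) = ln(5) ≈ 1.609
RHS = ln(1) + ln(4) = ln(4) ≈ 1.386

LHS ≠ RHS (they differ by about 0.2231), so the equation does not hold here.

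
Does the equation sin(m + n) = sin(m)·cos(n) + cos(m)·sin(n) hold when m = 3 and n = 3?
Substituting m = 3, n = 3:

LHS = sin(3 + 3) = sin(6) ≈ -0.2794
RHS = sin(3)·cos(3) + cos(3)·sin(3) = 2·sin(3)·cos(3) ≈ -0.2794

LHS = RHS, so the equation holds at this point.

Answer: Holds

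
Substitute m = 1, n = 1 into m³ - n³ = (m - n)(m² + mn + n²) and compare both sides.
LHS = 1³ - 1³ = 0
RHS = (1 - 1)(1² + 1·1 + 1²) = 0

LHS = RHS: the two sides agree.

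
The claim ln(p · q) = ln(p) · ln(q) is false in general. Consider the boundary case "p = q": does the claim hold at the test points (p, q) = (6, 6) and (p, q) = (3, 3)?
No, fails at both test points

At (6, 6): LHS = ln(36) ≈ 3.584 ≠ RHS = ln(6)² ≈ 3.21
At (3, 3): LHS = ln(9) ≈ 2.197 ≠ RHS = ln(3)² ≈ 1.207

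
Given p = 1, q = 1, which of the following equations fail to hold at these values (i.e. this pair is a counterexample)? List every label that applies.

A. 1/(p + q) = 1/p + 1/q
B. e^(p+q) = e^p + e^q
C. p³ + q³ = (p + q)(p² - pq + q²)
A, B

Evaluating each claim at the given values:
A. LHS = 1/2, RHS = 2 → fails here (LHS ≠ RHS)
B. LHS = e^2 ≈ 7.389, RHS = 2·e ≈ 5.437 → fails here (LHS ≠ RHS)
C. LHS = 2, RHS = 2 → holds here (LHS = RHS)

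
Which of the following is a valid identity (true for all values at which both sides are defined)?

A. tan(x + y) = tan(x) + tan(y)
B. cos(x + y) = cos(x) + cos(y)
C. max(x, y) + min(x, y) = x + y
A: fails at (1, 1) — LHS = tan(2) ≈ -2.185, RHS = 2·tan(1) ≈ 3.115.
B: fails at (5, 5) — LHS = cos(10) ≈ -0.8391, RHS = 2·cos(5) ≈ 0.5673.
C: holds — e.g. at (1, 3), both sides equal 4.

Answer: C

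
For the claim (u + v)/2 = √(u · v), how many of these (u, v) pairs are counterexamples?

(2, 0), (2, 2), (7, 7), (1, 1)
1

Testing each pair:
(2, 0): LHS = 1, RHS = 0 → counterexample
(2, 2): LHS = 2, RHS = 2 → satisfies claim
(7, 7): LHS = 7, RHS = 7 → satisfies claim
(1, 1): LHS = 1, RHS = 1 → satisfies claim

That makes 1 counterexample.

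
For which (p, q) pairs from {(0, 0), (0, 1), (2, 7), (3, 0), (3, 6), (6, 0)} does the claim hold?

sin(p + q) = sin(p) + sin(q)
Testing each pair:
(0, 0): LHS = 0, RHS = 0 → holds
(0, 1): LHS = sin(1) ≈ 0.8415, RHS = sin(1) ≈ 0.8415 → holds
(2, 7): LHS = sin(9) ≈ 0.4121, RHS = sin(7) + sin(2) ≈ 1.566 → fails
(3, 0): LHS = sin(3) ≈ 0.1411, RHS = sin(3) ≈ 0.1411 → holds
(3, 6): LHS = sin(9) ≈ 0.4121, RHS = sin(6) + sin(3) ≈ -0.1383 → fails
(6, 0): LHS = sin(6) ≈ -0.2794, RHS = sin(6) ≈ -0.2794 → holds

4 of 6 pairs satisfy the claim.

Answer: (0, 0), (0, 1), (3, 0), (6, 0)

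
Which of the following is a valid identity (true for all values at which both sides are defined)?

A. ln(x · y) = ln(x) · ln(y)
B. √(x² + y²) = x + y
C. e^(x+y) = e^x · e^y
A: fails at (4, 6) — LHS = ln(24) ≈ 3.178, RHS = ln(4)·ln(6) ≈ 2.484.
B: fails at (2, 4) — LHS = 2·√(5) ≈ 4.472, RHS = 6.
C: holds — e.g. at (4, 4), both sides equal e^8 ≈ 2981.

Answer: C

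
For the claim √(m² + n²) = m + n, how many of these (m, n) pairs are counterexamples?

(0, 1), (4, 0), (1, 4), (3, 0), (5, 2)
Testing each pair:
(0, 1): LHS = 1, RHS = 1 → satisfies claim
(4, 0): LHS = 4, RHS = 4 → satisfies claim
(1, 4): LHS = √(17) ≈ 4.123, RHS = 5 → counterexample
(3, 0): LHS = 3, RHS = 3 → satisfies claim
(5, 2): LHS = √(29) ≈ 5.385, RHS = 7 → counterexample

That makes 2 counterexamples.

Answer: 2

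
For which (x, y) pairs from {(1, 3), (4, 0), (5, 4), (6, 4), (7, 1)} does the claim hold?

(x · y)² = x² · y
(4, 0), (7, 1)

Testing each pair:
(1, 3): LHS = 9, RHS = 3 → fails
(4, 0): LHS = 0, RHS = 0 → holds
(5, 4): LHS = 400, RHS = 100 → fails
(6, 4): LHS = 576, RHS = 144 → fails
(7, 1): LHS = 49, RHS = 49 → holds

2 of 5 pairs satisfy the claim.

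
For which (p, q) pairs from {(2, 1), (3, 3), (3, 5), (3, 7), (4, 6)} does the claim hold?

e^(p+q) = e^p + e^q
Testing each pair:
(2, 1): LHS = e^3 ≈ 20.09, RHS = e + e^2 ≈ 10.11 → fails
(3, 3): LHS = e^6 ≈ 403.4, RHS = 2·e^3 ≈ 40.17 → fails
(3, 5): LHS = e^8 ≈ 2981, RHS = e^3 + e^5 ≈ 168.5 → fails
(3, 7): LHS = e^10 ≈ 22026.5, RHS = e^3 + e^7 ≈ 1117 → fails
(4, 6): LHS = e^10 ≈ 22026.5, RHS = e^4 + e^6 ≈ 458 → fails

No pair satisfies the claim.

Answer: None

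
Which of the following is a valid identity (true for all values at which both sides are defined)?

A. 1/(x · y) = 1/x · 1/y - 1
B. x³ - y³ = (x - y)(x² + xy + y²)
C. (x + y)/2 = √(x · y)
B

A: fails at (4, 5) — LHS = 1/20, RHS = -19/20.
B: holds — e.g. at (3, 3), both sides equal 0.
C: fails at (1, 2) — LHS = 3/2, RHS = √(2) ≈ 1.414.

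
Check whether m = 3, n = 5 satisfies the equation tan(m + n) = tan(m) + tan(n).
Substituting m = 3, n = 5:

LHS = tan(3 + 5) = tan(8) ≈ -6.8
RHS = tan(3) + tan(5) ≈ -3.523

LHS ≠ RHS, so the equation does not hold at this point.

Answer: Fails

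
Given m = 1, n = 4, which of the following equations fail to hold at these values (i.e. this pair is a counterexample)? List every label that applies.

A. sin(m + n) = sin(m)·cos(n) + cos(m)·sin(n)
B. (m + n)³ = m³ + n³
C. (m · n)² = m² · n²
Evaluating each claim at the given values:
A. LHS = sin(5) ≈ -0.9589, RHS = sin(1)·cos(4) + sin(4)·cos(1) ≈ -0.9589 → holds here (LHS = RHS)
B. LHS = 125, RHS = 65 → fails here (LHS ≠ RHS)
C. LHS = 16, RHS = 16 → holds here (LHS = RHS)

Answer: B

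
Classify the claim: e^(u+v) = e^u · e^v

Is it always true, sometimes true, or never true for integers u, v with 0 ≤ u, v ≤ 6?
Always true

The identity holds for every pair in the range. For instance at (u, v) = (4, 4): both sides equal e^8 ≈ 2981.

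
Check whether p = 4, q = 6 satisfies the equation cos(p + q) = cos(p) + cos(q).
Fails

Substituting p = 4, q = 6:

LHS = cos(4 + 6) = cos(10) ≈ -0.8391
RHS = cos(4) + cos(6) ≈ 0.3065

LHS ≠ RHS, so the equation does not hold at this point.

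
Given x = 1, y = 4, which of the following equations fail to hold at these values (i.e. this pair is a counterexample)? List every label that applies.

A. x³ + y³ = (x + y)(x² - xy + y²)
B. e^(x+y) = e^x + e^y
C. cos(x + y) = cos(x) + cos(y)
Evaluating each claim at the given values:
A. LHS = 65, RHS = 65 → holds here (LHS = RHS)
B. LHS = e^5 ≈ 148.4, RHS = e + e^4 ≈ 57.32 → fails here (LHS ≠ RHS)
C. LHS = cos(5) ≈ 0.2837, RHS = cos(4) + cos(1) ≈ -0.1133 → fails here (LHS ≠ RHS)

Answer: B, C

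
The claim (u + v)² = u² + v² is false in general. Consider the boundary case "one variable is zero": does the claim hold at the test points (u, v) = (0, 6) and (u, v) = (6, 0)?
Yes, holds at both test points

At (0, 6): LHS = 36, RHS = 36 → equal
At (6, 0): LHS = 36, RHS = 36 → equal

So the claim does hold at both of these boundary points, even though it is not an identity.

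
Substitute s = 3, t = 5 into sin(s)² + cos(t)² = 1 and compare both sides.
LHS = sin(3)² + cos(5)² ≈ 0.1004
RHS = 1

LHS ≠ RHS (they differ by about 0.8996), so the equation does not hold here.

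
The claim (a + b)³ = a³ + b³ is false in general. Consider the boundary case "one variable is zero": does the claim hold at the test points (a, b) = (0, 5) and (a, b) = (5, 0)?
Yes, holds at both test points

At (0, 5): LHS = 125, RHS = 125 → equal
At (5, 0): LHS = 125, RHS = 125 → equal

So the claim does hold at both of these boundary points, even though it is not an identity.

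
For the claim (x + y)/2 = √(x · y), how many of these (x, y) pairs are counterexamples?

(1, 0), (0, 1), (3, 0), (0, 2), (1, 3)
Testing each pair:
(1, 0): LHS = 1/2, RHS = 0 → counterexample
(0, 1): LHS = 1/2, RHS = 0 → counterexample
(3, 0): LHS = 3/2, RHS = 0 → counterexample
(0, 2): LHS = 1, RHS = 0 → counterexample
(1, 3): LHS = 2, RHS = √(3) ≈ 1.732 → counterexample

That makes 5 counterexamples.

Answer: 5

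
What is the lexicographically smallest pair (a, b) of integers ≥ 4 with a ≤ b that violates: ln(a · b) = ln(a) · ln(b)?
(a, b) = (4, 4)

Substituting (4, 4) into the claim:
LHS = ln(4 · 4) = ln(16) ≈ 2.773
RHS = ln(4) · ln(4) = ln(4)² ≈ 1.922

Since LHS ≠ RHS, this pair disproves the claim, and no lexicographically smaller pair (a ≤ b, integers ≥ 4) does.

For instance (8, 9) is also a counterexample (LHS = ln(72) ≈ 4.277, RHS = ln(8)·ln(9) ≈ 4.569), but it's lexicographically larger.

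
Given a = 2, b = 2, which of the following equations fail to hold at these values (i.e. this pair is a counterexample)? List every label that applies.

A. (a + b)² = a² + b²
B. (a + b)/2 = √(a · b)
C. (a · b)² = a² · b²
A

Evaluating each claim at the given values:
A. LHS = 16, RHS = 8 → fails here (LHS ≠ RHS)
B. LHS = 2, RHS = 2 → holds here (LHS = RHS)
C. LHS = 16, RHS = 16 → holds here (LHS = RHS)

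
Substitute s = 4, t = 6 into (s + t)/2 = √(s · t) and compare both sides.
LHS = (4 + 6)/2 = 5
RHS = √(4 · 6) = 2·√(6) ≈ 4.899

LHS ≠ RHS (they differ by about 0.101), so the equation does not hold here.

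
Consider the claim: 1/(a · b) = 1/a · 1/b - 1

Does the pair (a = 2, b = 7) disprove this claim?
Yes

Substituting a = 2, b = 7:
LHS = 1/(2 · 7) = 1/14
RHS = 1/2 · 1/7 - 1 = -13/14

Since LHS ≠ RHS, this pair disproves the claim.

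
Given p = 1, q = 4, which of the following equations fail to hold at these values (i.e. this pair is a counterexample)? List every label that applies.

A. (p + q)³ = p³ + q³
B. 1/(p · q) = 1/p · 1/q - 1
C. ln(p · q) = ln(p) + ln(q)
A, B

Evaluating each claim at the given values:
A. LHS = 125, RHS = 65 → fails here (LHS ≠ RHS)
B. LHS = 1/4, RHS = -3/4 → fails here (LHS ≠ RHS)
C. LHS = ln(4) ≈ 1.386, RHS = ln(4) ≈ 1.386 → holds here (LHS = RHS)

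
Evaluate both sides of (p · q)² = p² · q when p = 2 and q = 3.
LHS = (2 · 3)² = 36
RHS = 2² · 3 = 12

LHS ≠ RHS, so the equation does not hold here.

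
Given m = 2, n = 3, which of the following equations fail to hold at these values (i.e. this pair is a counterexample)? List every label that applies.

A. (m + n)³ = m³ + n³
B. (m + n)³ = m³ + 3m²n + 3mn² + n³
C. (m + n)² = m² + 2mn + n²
A

Evaluating each claim at the given values:
A. LHS = 125, RHS = 35 → fails here (LHS ≠ RHS)
B. LHS = 125, RHS = 125 → holds here (LHS = RHS)
C. LHS = 25, RHS = 25 → holds here (LHS = RHS)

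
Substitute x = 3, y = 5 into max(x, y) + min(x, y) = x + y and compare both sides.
LHS = max(3, 5) + min(3, 5) = 8
RHS = 3 + 5 = 8

LHS = RHS: the two sides agree.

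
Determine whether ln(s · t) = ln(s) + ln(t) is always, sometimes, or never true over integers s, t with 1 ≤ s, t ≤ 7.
Always true

The identity holds for every pair in the range. For instance at (s, t) = (1, 3): both sides equal ln(3) ≈ 1.099.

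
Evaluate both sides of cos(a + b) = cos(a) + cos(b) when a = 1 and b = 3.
LHS = cos(1 + 3) = cos(4) ≈ -0.6536
RHS = cos(1) + cos(3) ≈ -0.4497

LHS ≠ RHS (they differ by about 0.204), so the equation does not hold here.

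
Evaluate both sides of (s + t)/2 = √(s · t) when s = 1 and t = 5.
LHS = (1 + 5)/2 = 3
RHS = √(1 · 5) = √(5) ≈ 2.236

LHS ≠ RHS (they differ by about 0.7639), so the equation does not hold here.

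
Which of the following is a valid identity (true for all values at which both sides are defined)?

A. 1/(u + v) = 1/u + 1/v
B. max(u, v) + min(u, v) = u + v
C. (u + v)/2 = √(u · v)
A: fails at (1, 4) — LHS = 1/5, RHS = 5/4.
B: holds — e.g. at (4, 6), both sides equal 10.
C: fails at (1, 2) — LHS = 3/2, RHS = √(2) ≈ 1.414.

Answer: B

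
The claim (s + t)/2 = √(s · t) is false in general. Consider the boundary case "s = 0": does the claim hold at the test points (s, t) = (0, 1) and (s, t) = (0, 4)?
No, fails at both test points

At (0, 1): LHS = 1/2 ≠ RHS = 0
At (0, 4): LHS = 2 ≠ RHS = 0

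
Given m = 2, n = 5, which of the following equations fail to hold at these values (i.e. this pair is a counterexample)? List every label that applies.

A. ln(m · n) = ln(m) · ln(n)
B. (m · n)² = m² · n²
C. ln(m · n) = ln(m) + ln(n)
Evaluating each claim at the given values:
A. LHS = ln(10) ≈ 2.303, RHS = ln(2)·ln(5) ≈ 1.116 → fails here (LHS ≠ RHS)
B. LHS = 100, RHS = 100 → holds here (LHS = RHS)
C. LHS = ln(10) ≈ 2.303, RHS = ln(2) + ln(5) ≈ 2.303 → holds here (LHS = RHS)

Answer: A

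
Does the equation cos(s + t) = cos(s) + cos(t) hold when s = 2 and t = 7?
Substituting s = 2, t = 7:

LHS = cos(2 + 7) = cos(9) ≈ -0.9111
RHS = cos(2) + cos(7) ≈ 0.3378

LHS ≠ RHS, so the equation does not hold at this point.

Answer: Fails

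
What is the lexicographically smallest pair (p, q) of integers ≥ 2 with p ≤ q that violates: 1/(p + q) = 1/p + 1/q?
(p, q) = (2, 2)

Substituting (2, 2) into the claim:
LHS = 1/(2 + 2) = 1/4
RHS = 1/2 + 1/2 = 1

Since LHS ≠ RHS, this pair disproves the claim, and no lexicographically smaller pair (p ≤ q, integers ≥ 2) does.

For instance (4, 9) is also a counterexample (LHS = 1/13, RHS = 13/36), but it's lexicographically larger.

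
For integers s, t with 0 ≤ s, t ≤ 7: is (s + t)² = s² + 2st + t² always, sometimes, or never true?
Always true

The identity holds for every pair in the range. For instance at (s, t) = (1, 1): both sides equal 4.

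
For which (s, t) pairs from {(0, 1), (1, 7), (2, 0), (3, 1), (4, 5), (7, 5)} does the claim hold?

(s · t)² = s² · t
Testing each pair:
(0, 1): LHS = 0, RHS = 0 → holds
(1, 7): LHS = 49, RHS = 7 → fails
(2, 0): LHS = 0, RHS = 0 → holds
(3, 1): LHS = 9, RHS = 9 → holds
(4, 5): LHS = 400, RHS = 80 → fails
(7, 5): LHS = 1225, RHS = 245 → fails

3 of 6 pairs satisfy the claim.

Answer: (0, 1), (2, 0), (3, 1)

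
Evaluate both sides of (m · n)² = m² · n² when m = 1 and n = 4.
LHS = (1 · 4)² = 16
RHS = 1² · 4² = 16

LHS = RHS: the two sides agree.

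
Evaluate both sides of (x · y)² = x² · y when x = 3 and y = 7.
LHS = (3 · 7)² = 441
RHS = 3² · 7 = 63

LHS ≠ RHS, so the equation does not hold here.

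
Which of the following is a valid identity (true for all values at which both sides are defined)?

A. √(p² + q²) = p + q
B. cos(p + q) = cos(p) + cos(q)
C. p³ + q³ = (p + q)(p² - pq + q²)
C

A: fails at (2, 7) — LHS = √(53) ≈ 7.28, RHS = 9.
B: fails at (1, 2) — LHS = cos(3) ≈ -0.99, RHS = cos(2) + cos(1) ≈ 0.1242.
C: holds — e.g. at (1, 3), both sides equal 28.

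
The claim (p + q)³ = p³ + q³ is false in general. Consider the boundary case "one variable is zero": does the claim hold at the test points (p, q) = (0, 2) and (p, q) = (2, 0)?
Yes, holds at both test points

At (0, 2): LHS = 8, RHS = 8 → equal
At (2, 0): LHS = 8, RHS = 8 → equal

So the claim does hold at both of these boundary points, even though it is not an identity.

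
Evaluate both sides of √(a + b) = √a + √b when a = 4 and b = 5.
LHS = √(4 + 5) = 3
RHS = √4 + √5 = 2 + √(5) ≈ 4.236

LHS ≠ RHS (they differ by about 1.236), so the equation does not hold here.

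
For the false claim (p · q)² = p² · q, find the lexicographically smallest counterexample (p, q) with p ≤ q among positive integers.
(p, q) = (1, 2)

Substituting (1, 2) into the claim:
LHS = (1 · 2)² = 4
RHS = 1² · 2 = 2

Since LHS ≠ RHS, this pair disproves the claim, and no lexicographically smaller pair (p ≤ q, positive integers) does.

For instance (1, 3) is also a counterexample (LHS = 9, RHS = 3), but it's lexicographically larger.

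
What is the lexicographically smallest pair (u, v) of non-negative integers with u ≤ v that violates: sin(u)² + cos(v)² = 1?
(u, v) = (0, 1)

At (0, 0): both sides equal 1, so it holds there.

Substituting (0, 1) into the claim:
LHS = sin(0)² + cos(1)² = cos(1)² ≈ 0.2919
RHS = 1

Since LHS ≠ RHS, this pair disproves the claim, and no lexicographically smaller pair (u ≤ v, non-negative integers) does.

For instance (2, 3) is also a counterexample (LHS = sin(2)² + cos(3)² ≈ 1.807, RHS = 1), but it's lexicographically larger.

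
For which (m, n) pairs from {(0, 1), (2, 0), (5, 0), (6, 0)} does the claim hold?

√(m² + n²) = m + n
Testing each pair:
(0, 1): LHS = 1, RHS = 1 → holds
(2, 0): LHS = 2, RHS = 2 → holds
(5, 0): LHS = 5, RHS = 5 → holds
(6, 0): LHS = 6, RHS = 6 → holds

Every pair satisfies the claim.

Answer: All pairs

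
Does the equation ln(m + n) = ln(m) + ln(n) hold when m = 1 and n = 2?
Substituting m = 1, n = 2:

LHS = ln(1 + 2) = ln(3) ≈ 1.099
RHS = ln(1) + ln(2) = ln(2) ≈ 0.6931

LHS ≠ RHS, so the equation does not hold at this point.

Answer: Fails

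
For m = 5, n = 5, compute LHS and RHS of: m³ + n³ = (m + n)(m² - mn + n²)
LHS = 5³ + 5³ = 250
RHS = (5 + 5)(5² - 5·5 + 5²) = 250

LHS = RHS: the two sides agree.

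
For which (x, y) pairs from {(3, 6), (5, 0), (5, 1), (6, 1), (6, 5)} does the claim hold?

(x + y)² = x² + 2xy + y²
Testing each pair:
(3, 6): LHS = 81, RHS = 81 → holds
(5, 0): LHS = 25, RHS = 25 → holds
(5, 1): LHS = 36, RHS = 36 → holds
(6, 1): LHS = 49, RHS = 49 → holds
(6, 5): LHS = 121, RHS = 121 → holds

Every pair satisfies the claim.

Answer: All pairs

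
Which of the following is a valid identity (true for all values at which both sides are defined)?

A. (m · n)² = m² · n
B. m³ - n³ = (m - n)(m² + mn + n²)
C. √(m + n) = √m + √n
B

A: fails at (6, 7) — LHS = 1764, RHS = 252.
B: holds — e.g. at (2, 5), both sides equal -117.
C: fails at (5, 5) — LHS = √(10) ≈ 3.162, RHS = 2·√(5) ≈ 4.472.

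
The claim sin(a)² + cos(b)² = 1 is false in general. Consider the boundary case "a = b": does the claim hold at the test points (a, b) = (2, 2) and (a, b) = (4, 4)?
Yes, holds at both test points

At (2, 2): LHS = cos(2)² + sin(2)² = 1, RHS = 1 → equal
At (4, 4): LHS = cos(4)² + sin(4)² = 1, RHS = 1 → equal

So the claim does hold at both of these boundary points, even though it is not an identity.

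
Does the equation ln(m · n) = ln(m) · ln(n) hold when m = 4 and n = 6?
Substituting m = 4, n = 6:

LHS = ln(4 · 6) = ln(24) ≈ 3.178
RHS = ln(4) · ln(6) ≈ 2.484

LHS ≠ RHS, so the equation does not hold at this point.

Answer: Fails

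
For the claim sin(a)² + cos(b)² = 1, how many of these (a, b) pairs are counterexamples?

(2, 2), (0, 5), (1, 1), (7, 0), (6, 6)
2

Testing each pair:
(2, 2): LHS = cos(2)² + sin(2)² = 1, RHS = 1 → satisfies claim
(0, 5): LHS = cos(5)² ≈ 0.08046, RHS = 1 → counterexample
(1, 1): LHS = cos(1)² + sin(1)² = 1, RHS = 1 → satisfies claim
(7, 0): LHS = sin(7)² + 1 ≈ 1.432, RHS = 1 → counterexample
(6, 6): LHS = sin(6)² + cos(6)² = 1, RHS = 1 → satisfies claim

That makes 2 counterexamples.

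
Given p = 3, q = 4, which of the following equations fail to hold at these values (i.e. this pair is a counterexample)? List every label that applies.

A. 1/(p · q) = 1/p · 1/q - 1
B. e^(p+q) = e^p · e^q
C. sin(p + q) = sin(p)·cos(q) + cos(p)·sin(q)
Evaluating each claim at the given values:
A. LHS = 1/12, RHS = -11/12 → fails here (LHS ≠ RHS)
B. LHS = e^7 ≈ 1097, RHS = e^7 ≈ 1097 → holds here (LHS = RHS)
C. LHS = sin(7) ≈ 0.657, RHS = sin(3)·cos(4) + sin(4)·cos(3) ≈ 0.657 → holds here (LHS = RHS)

Answer: A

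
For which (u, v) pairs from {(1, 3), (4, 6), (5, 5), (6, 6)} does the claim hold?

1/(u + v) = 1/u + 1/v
None

Testing each pair:
(1, 3): LHS = 1/4, RHS = 4/3 → fails
(4, 6): LHS = 1/10, RHS = 5/12 → fails
(5, 5): LHS = 1/10, RHS = 2/5 → fails
(6, 6): LHS = 1/12, RHS = 1/3 → fails

No pair satisfies the claim.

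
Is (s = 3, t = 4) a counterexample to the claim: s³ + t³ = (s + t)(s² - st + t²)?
No

Substituting s = 3, t = 4:
LHS = 3³ + 4³ = 91
RHS = (3 + 4)(3² - 3·4 + 4²) = 91

The sides agree, so this pair does not disprove the claim.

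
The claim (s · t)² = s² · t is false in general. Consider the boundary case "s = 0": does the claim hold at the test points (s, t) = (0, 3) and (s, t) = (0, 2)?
Yes, holds at both test points

At (0, 3): LHS = 0, RHS = 0 → equal
At (0, 2): LHS = 0, RHS = 0 → equal

So the claim does hold at both of these boundary points, even though it is not an identity.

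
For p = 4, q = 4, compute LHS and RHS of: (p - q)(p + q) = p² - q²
LHS = (4 - 4)(4 + 4) = 0
RHS = 4² - 4² = 0

LHS = RHS: the two sides agree.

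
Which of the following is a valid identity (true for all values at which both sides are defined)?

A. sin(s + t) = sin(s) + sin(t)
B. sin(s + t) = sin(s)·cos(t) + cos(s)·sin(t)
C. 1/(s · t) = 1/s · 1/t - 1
B

A: fails at (2, 3) — LHS = sin(5) ≈ -0.9589, RHS = sin(3) + sin(2) ≈ 1.05.
B: holds — e.g. at (0, 1), both sides equal sin(1) ≈ 0.8415.
C: fails at (3, 7) — LHS = 1/21, RHS = -20/21.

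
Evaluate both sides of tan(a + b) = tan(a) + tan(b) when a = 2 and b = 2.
LHS = tan(2 + 2) = tan(4) ≈ 1.158
RHS = tan(2) + tan(2) = 2·tan(2) ≈ -4.37

LHS ≠ RHS (they differ by about 5.528), so the equation does not hold here.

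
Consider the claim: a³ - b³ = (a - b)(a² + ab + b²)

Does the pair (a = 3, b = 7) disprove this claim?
Substituting a = 3, b = 7:
LHS = 3³ - 7³ = -316
RHS = (3 - 7)(3² + 3·7 + 7²) = -316

The sides agree, so this pair does not disprove the claim.

Answer: No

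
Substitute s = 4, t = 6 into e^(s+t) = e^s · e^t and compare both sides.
LHS = e^(4+6) = e^10 ≈ 22026.5
RHS = e^4 · e^6 = e^10 ≈ 22026.5

LHS = RHS: the two sides agree.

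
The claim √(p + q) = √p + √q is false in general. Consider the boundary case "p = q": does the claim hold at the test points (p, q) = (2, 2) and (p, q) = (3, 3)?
No, fails at both test points

At (2, 2): LHS = 2 ≠ RHS = 2·√(2) ≈ 2.828
At (3, 3): LHS = √(6) ≈ 2.449 ≠ RHS = 2·√(3) ≈ 3.464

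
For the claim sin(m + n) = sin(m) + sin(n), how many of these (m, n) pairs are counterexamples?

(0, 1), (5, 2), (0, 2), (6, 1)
2

Testing each pair:
(0, 1): LHS = sin(1) ≈ 0.8415, RHS = sin(1) ≈ 0.8415 → satisfies claim
(5, 2): LHS = sin(7) ≈ 0.657, RHS = sin(5) + sin(2) ≈ -0.04963 → counterexample
(0, 2): LHS = sin(2) ≈ 0.9093, RHS = sin(2) ≈ 0.9093 → satisfies claim
(6, 1): LHS = sin(7) ≈ 0.657, RHS = sin(6) + sin(1) ≈ 0.5621 → counterexample

That makes 2 counterexamples.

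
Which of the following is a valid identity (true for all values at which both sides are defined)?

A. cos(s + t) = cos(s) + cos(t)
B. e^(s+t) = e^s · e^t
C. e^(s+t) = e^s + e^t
A: fails at (0, 1) — LHS = cos(1) ≈ 0.5403, RHS = cos(1) + 1 ≈ 1.54.
B: holds — e.g. at (6, 7), both sides equal e^13 ≈ 442413.4.
C: fails at (5, 8) — LHS = e^13 ≈ 442413.4, RHS = e^5 + e^8 ≈ 3129.

Answer: B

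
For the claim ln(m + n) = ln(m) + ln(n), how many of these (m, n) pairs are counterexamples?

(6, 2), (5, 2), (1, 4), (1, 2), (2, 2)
Testing each pair:
(6, 2): LHS = ln(8) ≈ 2.079, RHS = ln(2) + ln(6) ≈ 2.485 → counterexample
(5, 2): LHS = ln(7) ≈ 1.946, RHS = ln(2) + ln(5) ≈ 2.303 → counterexample
(1, 4): LHS = ln(5) ≈ 1.609, RHS = ln(4) ≈ 1.386 → counterexample
(1, 2): LHS = ln(3) ≈ 1.099, RHS = ln(2) ≈ 0.6931 → counterexample
(2, 2): LHS = ln(4) ≈ 1.386, RHS = 2·ln(2) ≈ 1.386 → satisfies claim

That makes 4 counterexamples.

Answer: 4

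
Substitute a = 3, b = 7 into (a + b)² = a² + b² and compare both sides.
LHS = (3 + 7)² = 100
RHS = 3² + 7² = 58

LHS ≠ RHS, so the equation does not hold here.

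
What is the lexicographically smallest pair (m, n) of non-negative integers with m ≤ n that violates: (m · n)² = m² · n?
Substituting (1, 2) into the claim:
LHS = (1 · 2)² = 4
RHS = 1² · 2 = 2

Since LHS ≠ RHS, this pair disproves the claim, and no lexicographically smaller pair (m ≤ n, non-negative integers) does.

For instance (2, 6) is also a counterexample (LHS = 144, RHS = 24), but it's lexicographically larger.

Answer: (m, n) = (1, 2)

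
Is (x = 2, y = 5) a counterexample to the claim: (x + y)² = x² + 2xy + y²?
Substituting x = 2, y = 5:
LHS = (2 + 5)² = 49
RHS = 2² + 2·2·5 + 5² = 49

The sides agree, so this pair does not disprove the claim.

Answer: No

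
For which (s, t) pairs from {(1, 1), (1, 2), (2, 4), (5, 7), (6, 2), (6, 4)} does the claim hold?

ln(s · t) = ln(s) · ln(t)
Testing each pair:
(1, 1): LHS = 0, RHS = 0 → holds
(1, 2): LHS = ln(2) ≈ 0.6931, RHS = 0 → fails
(2, 4): LHS = ln(8) ≈ 2.079, RHS = ln(2)·ln(4) ≈ 0.9609 → fails
(5, 7): LHS = ln(35) ≈ 3.555, RHS = ln(5)·ln(7) ≈ 3.132 → fails
(6, 2): LHS = ln(12) ≈ 2.485, RHS = ln(2)·ln(6) ≈ 1.242 → fails
(6, 4): LHS = ln(24) ≈ 3.178, RHS = ln(4)·ln(6) ≈ 2.484 → fails

1 of 6 pairs satisfies the claim.

Answer: (1, 1)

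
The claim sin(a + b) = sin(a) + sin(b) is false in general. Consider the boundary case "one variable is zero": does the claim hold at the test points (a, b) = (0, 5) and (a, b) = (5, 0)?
At (0, 5): LHS = sin(5) ≈ -0.9589, RHS = sin(5) ≈ -0.9589 → equal
At (5, 0): LHS = sin(5) ≈ -0.9589, RHS = sin(5) ≈ -0.9589 → equal

So the claim does hold at both of these boundary points, even though it is not an identity.

Answer: Yes, holds at both test points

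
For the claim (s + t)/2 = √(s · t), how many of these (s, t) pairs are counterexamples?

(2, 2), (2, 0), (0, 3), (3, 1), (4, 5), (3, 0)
5

Testing each pair:
(2, 2): LHS = 2, RHS = 2 → satisfies claim
(2, 0): LHS = 1, RHS = 0 → counterexample
(0, 3): LHS = 3/2, RHS = 0 → counterexample
(3, 1): LHS = 2, RHS = √(3) ≈ 1.732 → counterexample
(4, 5): LHS = 9/2, RHS = 2·√(5) ≈ 4.472 → counterexample
(3, 0): LHS = 3/2, RHS = 0 → counterexample

That makes 5 counterexamples.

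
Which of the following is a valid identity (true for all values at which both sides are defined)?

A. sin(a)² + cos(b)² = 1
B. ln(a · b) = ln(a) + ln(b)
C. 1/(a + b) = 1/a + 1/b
B

A: fails at (2, 4) — LHS = cos(4)² + sin(2)² ≈ 1.254, RHS = 1.
B: holds — e.g. at (3, 3), both sides equal ln(9) ≈ 2.197.
C: fails at (4, 6) — LHS = 1/10, RHS = 5/12.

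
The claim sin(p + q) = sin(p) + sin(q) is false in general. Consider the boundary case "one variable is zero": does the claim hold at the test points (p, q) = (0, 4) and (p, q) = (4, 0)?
Yes, holds at both test points

At (0, 4): LHS = sin(4) ≈ -0.7568, RHS = sin(4) ≈ -0.7568 → equal
At (4, 0): LHS = sin(4) ≈ -0.7568, RHS = sin(4) ≈ -0.7568 → equal

So the claim does hold at both of these boundary points, even though it is not an identity.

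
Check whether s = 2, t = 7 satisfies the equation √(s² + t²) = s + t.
Substituting s = 2, t = 7:

LHS = √(2² + 7²) = √(53) ≈ 7.28
RHS = 2 + 7 = 9

LHS ≠ RHS, so the equation does not hold at this point.

Answer: Fails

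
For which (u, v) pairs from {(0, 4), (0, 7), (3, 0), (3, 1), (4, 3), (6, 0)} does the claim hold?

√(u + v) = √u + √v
(0, 4), (0, 7), (3, 0), (6, 0)

Testing each pair:
(0, 4): LHS = 2, RHS = 2 → holds
(0, 7): LHS = √(7) ≈ 2.646, RHS = √(7) ≈ 2.646 → holds
(3, 0): LHS = √(3) ≈ 1.732, RHS = √(3) ≈ 1.732 → holds
(3, 1): LHS = 2, RHS = 1 + √(3) ≈ 2.732 → fails
(4, 3): LHS = √(7) ≈ 2.646, RHS = √(3) + 2 ≈ 3.732 → fails
(6, 0): LHS = √(6) ≈ 2.449, RHS = √(6) ≈ 2.449 → holds

4 of 6 pairs satisfy the claim.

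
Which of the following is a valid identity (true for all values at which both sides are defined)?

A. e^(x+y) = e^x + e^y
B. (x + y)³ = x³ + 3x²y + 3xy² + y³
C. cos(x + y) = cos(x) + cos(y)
B

A: fails at (3, 5) — LHS = e^8 ≈ 2981, RHS = e^3 + e^5 ≈ 168.5.
B: holds — e.g. at (0, 1), both sides equal 1.
C: fails at (3, 5) — LHS = cos(8) ≈ -0.1455, RHS = cos(3) + cos(5) ≈ -0.7063.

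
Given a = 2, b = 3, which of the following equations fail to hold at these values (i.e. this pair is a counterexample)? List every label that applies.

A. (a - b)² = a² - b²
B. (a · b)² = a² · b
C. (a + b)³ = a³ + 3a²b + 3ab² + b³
A, B

Evaluating each claim at the given values:
A. LHS = 1, RHS = -5 → fails here (LHS ≠ RHS)
B. LHS = 36, RHS = 12 → fails here (LHS ≠ RHS)
C. LHS = 125, RHS = 125 → holds here (LHS = RHS)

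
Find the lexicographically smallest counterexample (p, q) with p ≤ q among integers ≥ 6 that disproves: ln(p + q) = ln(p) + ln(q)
Substituting (6, 6) into the claim:
LHS = ln(6 + 6) = ln(12) ≈ 2.485
RHS = ln(6) + ln(6) = 2·ln(6) ≈ 3.584

Since LHS ≠ RHS, this pair disproves the claim, and no lexicographically smaller pair (p ≤ q, integers ≥ 6) does.

For instance (7, 12) is also a counterexample (LHS = ln(19) ≈ 2.944, RHS = ln(7) + ln(12) ≈ 4.431), but it's lexicographically larger.

Answer: (p, q) = (6, 6)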